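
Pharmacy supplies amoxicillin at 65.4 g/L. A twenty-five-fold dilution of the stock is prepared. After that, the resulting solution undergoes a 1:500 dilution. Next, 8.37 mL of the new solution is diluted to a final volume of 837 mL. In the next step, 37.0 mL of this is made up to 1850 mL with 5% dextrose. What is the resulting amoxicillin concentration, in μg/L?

Overall dilution factor = 25 × 500 × 100 × 50 = 6.25 × 10⁷.
65.4 g/L / 6.25 × 10⁷ = 1.05 × 10⁻⁶ g/L = 1.05 μg/L.

1.05 μg/L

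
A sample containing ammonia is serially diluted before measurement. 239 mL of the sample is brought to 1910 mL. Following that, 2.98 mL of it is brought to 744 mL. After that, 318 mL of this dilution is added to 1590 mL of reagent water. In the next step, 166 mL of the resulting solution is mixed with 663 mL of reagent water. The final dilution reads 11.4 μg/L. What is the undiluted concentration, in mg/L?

682 mg/L

Overall dilution factor = 7.992 × 249.7 × 6 × 4.994 = 5.98 × 10⁴.
Original = 11.4 μg/L × 5.98 × 10⁴ = 6.82 × 10⁵ μg/L = 682 mg/L.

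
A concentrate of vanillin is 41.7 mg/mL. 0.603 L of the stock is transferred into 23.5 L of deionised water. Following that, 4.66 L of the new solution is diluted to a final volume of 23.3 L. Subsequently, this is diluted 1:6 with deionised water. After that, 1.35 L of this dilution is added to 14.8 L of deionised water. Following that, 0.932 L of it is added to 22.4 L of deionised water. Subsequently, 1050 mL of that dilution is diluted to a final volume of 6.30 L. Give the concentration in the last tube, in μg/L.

Overall dilution factor = 39.97 × 5 × 6 × 11.96 × 25.03 × 6 = 2.15 × 10⁶.
41.7 mg/mL / 2.15 × 10⁶ = 1.94 × 10⁻⁵ mg/mL = 19.4 μg/L.

19.4 μg/L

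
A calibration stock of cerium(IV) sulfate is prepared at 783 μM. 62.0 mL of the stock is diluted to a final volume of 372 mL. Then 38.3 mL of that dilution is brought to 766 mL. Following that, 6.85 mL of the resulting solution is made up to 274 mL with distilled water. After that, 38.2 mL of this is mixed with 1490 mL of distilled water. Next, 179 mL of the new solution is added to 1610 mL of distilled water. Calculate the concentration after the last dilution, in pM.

408 pM

Overall dilution factor = 6 × 20 × 40 × 40.01 × 9.994 = 1.92 × 10⁶.
783 μM / 1.92 × 10⁶ = 4.08 × 10⁻⁴ μM = 408 pM.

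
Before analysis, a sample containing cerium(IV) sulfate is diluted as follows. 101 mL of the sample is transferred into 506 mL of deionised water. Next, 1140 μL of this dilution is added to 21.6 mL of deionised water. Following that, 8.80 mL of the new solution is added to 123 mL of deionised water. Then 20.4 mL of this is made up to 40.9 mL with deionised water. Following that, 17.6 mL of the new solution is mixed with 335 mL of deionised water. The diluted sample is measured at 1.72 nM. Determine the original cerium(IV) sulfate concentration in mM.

0.124 mM

Overall dilution factor = 6.010 × 19.95 × 14.98 × 2.005 × 20.03 = 7.21 × 10⁴.
Original = 1.72 nM × 7.21 × 10⁴ = 1.24 × 10⁵ nM = 0.124 mM.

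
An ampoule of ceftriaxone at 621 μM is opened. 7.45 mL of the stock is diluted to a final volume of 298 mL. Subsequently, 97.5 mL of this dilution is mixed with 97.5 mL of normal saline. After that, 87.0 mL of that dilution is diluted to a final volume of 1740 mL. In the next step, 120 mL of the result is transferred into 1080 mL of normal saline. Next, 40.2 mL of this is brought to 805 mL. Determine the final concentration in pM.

Overall dilution factor = 40 × 2 × 20 × 10 × 20.02 = 3.20 × 10⁵.
621 μM / 3.20 × 10⁵ = 1.94 × 10⁻³ μM = 1940 pM.

1940 pM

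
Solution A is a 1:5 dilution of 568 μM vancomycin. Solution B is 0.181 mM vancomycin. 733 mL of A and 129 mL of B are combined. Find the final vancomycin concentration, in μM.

124 μM

C_A = 568 μM / 5 = 114 μM.
C_B = 0.181 mM = 181 μM.
C_mix = (C_A·V_A + C_B·V_B)/(V_A + V_B) = (114×733 + 181×129) / 862.0 = 124 μM.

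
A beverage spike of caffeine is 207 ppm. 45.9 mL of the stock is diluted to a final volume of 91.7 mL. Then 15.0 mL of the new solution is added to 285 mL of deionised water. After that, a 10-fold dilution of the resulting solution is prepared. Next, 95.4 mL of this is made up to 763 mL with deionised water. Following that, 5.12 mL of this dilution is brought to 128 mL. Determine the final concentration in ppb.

Overall dilution factor = 1.998 × 20 × 10 × 7.998 × 25 = 7.99 × 10⁴.
207 ppm / 7.99 × 10⁴ = 2.59 × 10⁻³ ppm = 2.59 ppb.

2.59 ppb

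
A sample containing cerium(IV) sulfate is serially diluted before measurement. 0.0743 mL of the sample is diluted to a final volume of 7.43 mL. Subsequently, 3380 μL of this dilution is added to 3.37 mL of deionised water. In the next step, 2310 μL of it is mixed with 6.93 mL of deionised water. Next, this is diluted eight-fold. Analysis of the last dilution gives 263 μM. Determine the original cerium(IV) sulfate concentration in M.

Overall dilution factor = 100 × 1.997 × 4 × 8 = 6391.
Original = 263 μM × 6391 = 1.68 × 10⁶ μM = 1.68 M.

1.68 M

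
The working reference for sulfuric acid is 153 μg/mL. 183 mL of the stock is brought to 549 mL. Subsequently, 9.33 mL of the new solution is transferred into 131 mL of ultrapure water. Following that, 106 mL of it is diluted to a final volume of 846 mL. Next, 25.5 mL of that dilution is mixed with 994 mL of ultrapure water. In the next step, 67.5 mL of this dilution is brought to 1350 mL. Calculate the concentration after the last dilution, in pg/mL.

531 pg/mL

Overall dilution factor = 3 × 15.04 × 7.981 × 39.98 × 20 = 2.88 × 10⁵.
153 μg/mL / 2.88 × 10⁵ = 5.31 × 10⁻⁴ μg/mL = 531 pg/mL.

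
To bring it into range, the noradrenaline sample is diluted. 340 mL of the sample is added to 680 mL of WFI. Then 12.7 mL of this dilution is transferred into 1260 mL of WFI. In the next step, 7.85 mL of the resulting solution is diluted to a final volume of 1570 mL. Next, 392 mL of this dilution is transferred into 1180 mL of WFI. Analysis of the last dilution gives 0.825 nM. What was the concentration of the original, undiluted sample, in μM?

Overall dilution factor = 3 × 100.2 × 200 × 4.010 = 2.41 × 10⁵.
Original = 0.825 nM × 2.41 × 10⁵ = 1.99 × 10⁵ nM = 199 μM.

199 μM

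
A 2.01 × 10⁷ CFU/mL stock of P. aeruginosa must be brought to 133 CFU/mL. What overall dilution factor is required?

1.51 × 10⁵

Factor = C₀/C_target = 2.01 × 10⁷ CFU/mL / 133 CFU/mL = 1.51 × 10⁵.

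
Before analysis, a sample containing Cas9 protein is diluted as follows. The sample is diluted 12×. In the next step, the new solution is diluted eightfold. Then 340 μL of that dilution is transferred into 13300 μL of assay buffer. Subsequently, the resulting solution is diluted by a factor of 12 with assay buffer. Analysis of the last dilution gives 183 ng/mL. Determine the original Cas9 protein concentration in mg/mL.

Overall dilution factor = 12 × 8 × 40.12 × 12 = 4.62 × 10⁴.
Original = 183 ng/mL × 4.62 × 10⁴ = 8.46 × 10⁶ ng/mL = 8.46 mg/mL.

8.46 mg/mL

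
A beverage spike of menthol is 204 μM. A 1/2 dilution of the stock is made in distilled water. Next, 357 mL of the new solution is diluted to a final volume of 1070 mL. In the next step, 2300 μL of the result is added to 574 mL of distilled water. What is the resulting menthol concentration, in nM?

Overall dilution factor = 2 × 2.997 × 250.6 = 1502.
204 μM / 1502 = 0.136 μM = 136 nM.

136 nM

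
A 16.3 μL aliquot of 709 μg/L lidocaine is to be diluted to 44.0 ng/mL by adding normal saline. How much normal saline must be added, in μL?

44.0 ng/mL = 44.0 μg/L.
V₂ = C₁V₁/C₂ = 709 × 16.3 / 44.0 = 263 μL.
Diluent to add = V₂ − V₁ = 263 − 16.3 = 246 μL.

246 μL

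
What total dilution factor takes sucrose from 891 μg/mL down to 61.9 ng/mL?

Factor = C₀/C_target = 891 μg/mL / 61.9 ng/mL = 1.44 × 10⁴.

1.44 × 10⁴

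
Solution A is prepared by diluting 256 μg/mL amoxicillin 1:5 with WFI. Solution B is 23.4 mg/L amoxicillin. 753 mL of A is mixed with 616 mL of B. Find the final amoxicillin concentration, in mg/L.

C_A = 256 μg/mL / 5 = 51.2 μg/mL.
C_B = 23.4 mg/L = 23.4 μg/mL.
C_mix = (C_A·V_A + C_B·V_B)/(V_A + V_B) = (51.2×753 + 23.4×616) / 1369 = 38.7 μg/mL = 38.7 mg/L.

38.7 mg/L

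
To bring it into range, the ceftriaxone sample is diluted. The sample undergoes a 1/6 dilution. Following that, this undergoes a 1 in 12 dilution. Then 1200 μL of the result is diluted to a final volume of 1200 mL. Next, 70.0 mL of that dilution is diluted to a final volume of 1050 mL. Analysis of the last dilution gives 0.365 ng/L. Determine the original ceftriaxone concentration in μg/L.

394 μg/L

Overall dilution factor = 6 × 12 × 1000 × 15 = 1.08 × 10⁶.
Original = 0.365 ng/L × 1.08 × 10⁶ = 3.94 × 10⁵ ng/L = 394 μg/L.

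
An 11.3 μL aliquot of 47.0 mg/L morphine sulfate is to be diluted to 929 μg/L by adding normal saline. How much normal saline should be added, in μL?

560 μL

929 μg/L = 0.929 mg/L.
V₂ = C₁V₁/C₂ = 47.0 × 11.3 / 0.929 = 572 μL.
Diluent to add = V₂ − V₁ = 572 − 11.3 = 560 μL.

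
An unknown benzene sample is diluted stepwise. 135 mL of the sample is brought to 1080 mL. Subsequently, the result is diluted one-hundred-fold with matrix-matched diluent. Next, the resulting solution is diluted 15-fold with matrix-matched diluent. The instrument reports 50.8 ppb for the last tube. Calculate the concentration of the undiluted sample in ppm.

Overall dilution factor = 8 × 100 × 15 = 1.20 × 10⁴.
Original = 50.8 ppb × 1.20 × 10⁴ = 6.10 × 10⁵ ppb = 610 ppm.

610 ppm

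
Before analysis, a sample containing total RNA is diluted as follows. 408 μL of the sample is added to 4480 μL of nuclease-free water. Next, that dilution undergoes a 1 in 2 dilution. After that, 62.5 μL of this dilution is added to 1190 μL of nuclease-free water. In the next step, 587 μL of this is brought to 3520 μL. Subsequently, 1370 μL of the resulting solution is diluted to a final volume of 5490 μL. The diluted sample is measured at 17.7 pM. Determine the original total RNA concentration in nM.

Overall dilution factor = 11.98 × 2 × 20.04 × 5.997 × 4.007 = 1.15 × 10⁴.
Original = 17.7 pM × 1.15 × 10⁴ = 2.04 × 10⁵ pM = 204 nM.

204 nM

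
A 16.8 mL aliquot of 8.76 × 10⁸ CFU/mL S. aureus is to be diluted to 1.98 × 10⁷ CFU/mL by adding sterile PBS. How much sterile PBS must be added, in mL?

V₂ = C₁V₁/C₂ = 8.76 × 10⁸ × 16.8 / 1.98 × 10⁷ = 743 mL.
Diluent to add = V₂ − V₁ = 743 − 16.8 = 726 mL.

726 mL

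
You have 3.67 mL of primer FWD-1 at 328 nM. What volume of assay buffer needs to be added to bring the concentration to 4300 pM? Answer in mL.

276 mL

4300 pM = 4.30 nM.
V₂ = C₁V₁/C₂ = 328 × 3.67 / 4.30 = 280 mL.
Diluent to add = V₂ − V₁ = 280 − 3.67 = 276 mL.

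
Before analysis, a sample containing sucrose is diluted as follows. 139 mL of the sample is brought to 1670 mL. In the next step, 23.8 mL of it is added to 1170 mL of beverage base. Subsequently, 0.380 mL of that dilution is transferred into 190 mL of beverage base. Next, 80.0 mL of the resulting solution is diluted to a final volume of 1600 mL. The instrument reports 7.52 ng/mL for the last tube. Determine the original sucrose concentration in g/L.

Overall dilution factor = 12.01 × 50.16 × 501 × 20 = 6.04 × 10⁶.
Original = 7.52 ng/mL × 6.04 × 10⁶ = 4.54 × 10⁷ ng/mL = 45.4 g/L.

45.4 g/L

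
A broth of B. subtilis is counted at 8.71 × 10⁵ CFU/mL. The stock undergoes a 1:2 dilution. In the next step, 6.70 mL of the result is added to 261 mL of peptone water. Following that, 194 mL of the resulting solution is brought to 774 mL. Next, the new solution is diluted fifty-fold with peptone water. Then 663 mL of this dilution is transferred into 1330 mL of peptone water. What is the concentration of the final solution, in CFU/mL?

Overall dilution factor = 2 × 39.96 × 3.990 × 50 × 3.006 = 4.79 × 10⁴.
8.71 × 10⁵ CFU/mL / 4.79 × 10⁴ = 18.2 CFU/mL.

18.2 CFU/mL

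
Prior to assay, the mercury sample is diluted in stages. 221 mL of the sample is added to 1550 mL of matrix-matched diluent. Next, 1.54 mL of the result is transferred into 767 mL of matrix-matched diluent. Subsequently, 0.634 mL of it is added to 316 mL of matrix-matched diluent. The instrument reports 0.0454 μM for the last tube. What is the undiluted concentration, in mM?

Overall dilution factor = 8.014 × 499.1 × 499.4 = 2.00 × 10⁶.
Original = 0.0454 μM × 2.00 × 10⁶ = 9.07 × 10⁴ μM = 90.7 mM.

90.7 mM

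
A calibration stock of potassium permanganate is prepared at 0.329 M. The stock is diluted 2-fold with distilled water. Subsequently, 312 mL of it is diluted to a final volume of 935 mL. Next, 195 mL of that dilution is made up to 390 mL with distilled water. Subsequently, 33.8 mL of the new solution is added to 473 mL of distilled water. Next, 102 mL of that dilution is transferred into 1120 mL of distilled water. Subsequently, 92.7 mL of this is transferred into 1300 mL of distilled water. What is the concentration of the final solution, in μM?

Overall dilution factor = 2 × 2.997 × 2 × 14.99 × 11.98 × 15.02 = 3.24 × 10⁴.
0.329 M / 3.24 × 10⁴ = 1.02 × 10⁻⁵ M = 10.2 μM.

10.2 μM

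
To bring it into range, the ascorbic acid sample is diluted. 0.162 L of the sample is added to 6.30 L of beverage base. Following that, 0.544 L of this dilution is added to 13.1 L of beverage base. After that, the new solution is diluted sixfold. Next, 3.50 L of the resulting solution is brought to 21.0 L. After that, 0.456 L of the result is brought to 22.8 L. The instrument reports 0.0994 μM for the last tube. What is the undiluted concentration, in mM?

179 mM

Overall dilution factor = 39.89 × 25.08 × 6 × 6 × 50 = 1.80 × 10⁶.
Original = 0.0994 μM × 1.80 × 10⁶ = 1.79 × 10⁵ μM = 179 mM.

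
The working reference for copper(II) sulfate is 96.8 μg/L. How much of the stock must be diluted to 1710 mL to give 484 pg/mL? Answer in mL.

8.55 mL

484 pg/mL = 0.484 μg/L.
V₁ = C₂V₂/C₁ = 0.484 × 1710 / 96.8 = 8.55 mL.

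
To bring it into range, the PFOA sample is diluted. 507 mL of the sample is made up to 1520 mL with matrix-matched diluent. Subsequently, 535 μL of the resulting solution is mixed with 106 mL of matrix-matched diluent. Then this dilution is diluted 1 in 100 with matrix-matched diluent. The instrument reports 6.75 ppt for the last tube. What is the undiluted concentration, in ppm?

0.403 ppm

Overall dilution factor = 2.998 × 199.1 × 100 = 5.97 × 10⁴.
Original = 6.75 ppt × 5.97 × 10⁴ = 4.03 × 10⁵ ppt = 0.403 ppm.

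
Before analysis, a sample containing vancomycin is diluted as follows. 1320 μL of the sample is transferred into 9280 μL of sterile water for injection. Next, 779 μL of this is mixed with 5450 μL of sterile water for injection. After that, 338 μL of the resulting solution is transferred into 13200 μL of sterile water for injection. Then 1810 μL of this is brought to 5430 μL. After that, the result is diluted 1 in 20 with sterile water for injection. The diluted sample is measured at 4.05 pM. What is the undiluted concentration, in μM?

Overall dilution factor = 8.030 × 7.996 × 40.05 × 3 × 20 = 1.54 × 10⁵.
Original = 4.05 pM × 1.54 × 10⁵ = 6.25 × 10⁵ pM = 0.625 μM.

0.625 μM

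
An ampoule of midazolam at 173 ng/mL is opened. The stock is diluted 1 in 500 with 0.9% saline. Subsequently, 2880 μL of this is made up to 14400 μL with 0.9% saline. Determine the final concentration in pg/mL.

69.2 pg/mL

Overall dilution factor = 500 × 5 = 2500.
173 ng/mL / 2500 = 0.0692 ng/mL = 69.2 pg/mL.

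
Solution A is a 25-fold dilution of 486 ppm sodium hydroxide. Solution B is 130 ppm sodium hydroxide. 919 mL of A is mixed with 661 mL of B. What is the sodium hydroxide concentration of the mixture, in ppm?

65.7 ppm

C_A = 486 ppm / 25 = 19.4 ppm.
C_mix = (C_A·V_A + C_B·V_B)/(V_A + V_B) = (19.4×919 + 130×661) / 1580 = 65.7 ppm.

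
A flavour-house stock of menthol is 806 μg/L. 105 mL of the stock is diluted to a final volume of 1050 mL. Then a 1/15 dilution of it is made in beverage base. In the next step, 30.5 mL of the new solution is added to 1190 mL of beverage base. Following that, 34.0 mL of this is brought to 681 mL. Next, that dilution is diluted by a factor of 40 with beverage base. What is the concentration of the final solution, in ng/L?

0.168 ng/L

Overall dilution factor = 10 × 15 × 40.02 × 20.03 × 40 = 4.81 × 10⁶.
806 μg/L / 4.81 × 10⁶ = 1.68 × 10⁻⁴ μg/L = 0.168 ng/L.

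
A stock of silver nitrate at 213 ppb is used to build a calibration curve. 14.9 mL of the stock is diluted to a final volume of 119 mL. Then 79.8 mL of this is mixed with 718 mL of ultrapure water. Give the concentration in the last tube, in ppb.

2.67 ppb

Overall dilution factor = 7.987 × 9.997 = 79.8.
213 ppb / 79.8 = 2.67 ppb.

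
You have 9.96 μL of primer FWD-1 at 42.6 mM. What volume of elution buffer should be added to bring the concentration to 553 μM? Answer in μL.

553 μM = 0.553 mM.
V₂ = C₁V₁/C₂ = 42.6 × 9.96 / 0.553 = 767 μL.
Diluent to add = V₂ − V₁ = 767 − 9.96 = 757 μL.

757 μL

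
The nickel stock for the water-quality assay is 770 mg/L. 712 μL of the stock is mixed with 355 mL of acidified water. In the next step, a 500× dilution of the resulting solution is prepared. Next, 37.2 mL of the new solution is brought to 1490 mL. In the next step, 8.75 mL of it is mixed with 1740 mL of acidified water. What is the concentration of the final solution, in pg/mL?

0.385 pg/mL

Overall dilution factor = 499.6 × 500 × 40.05 × 199.9 = 2.00 × 10⁹.
770 mg/L / 2.00 × 10⁹ = 3.85 × 10⁻⁷ mg/L = 0.385 pg/mL.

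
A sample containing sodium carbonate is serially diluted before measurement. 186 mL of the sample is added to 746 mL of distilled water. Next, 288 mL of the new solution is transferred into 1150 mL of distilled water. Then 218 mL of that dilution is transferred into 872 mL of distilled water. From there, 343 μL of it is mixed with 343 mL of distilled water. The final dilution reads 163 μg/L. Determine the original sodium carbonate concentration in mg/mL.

20.4 mg/mL

Overall dilution factor = 5.011 × 4.993 × 5 × 1001 = 1.25 × 10⁵.
Original = 163 μg/L × 1.25 × 10⁵ = 2.04 × 10⁷ μg/L = 20.4 mg/mL.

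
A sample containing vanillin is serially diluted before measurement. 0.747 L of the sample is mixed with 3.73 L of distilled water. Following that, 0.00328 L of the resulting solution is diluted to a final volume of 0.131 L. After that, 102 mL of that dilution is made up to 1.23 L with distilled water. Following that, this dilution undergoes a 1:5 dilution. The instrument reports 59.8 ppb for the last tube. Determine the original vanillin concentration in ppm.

863 ppm

Overall dilution factor = 5.993 × 39.94 × 12.06 × 5 = 1.44 × 10⁴.
Original = 59.8 ppb × 1.44 × 10⁴ = 8.63 × 10⁵ ppb = 863 ppm.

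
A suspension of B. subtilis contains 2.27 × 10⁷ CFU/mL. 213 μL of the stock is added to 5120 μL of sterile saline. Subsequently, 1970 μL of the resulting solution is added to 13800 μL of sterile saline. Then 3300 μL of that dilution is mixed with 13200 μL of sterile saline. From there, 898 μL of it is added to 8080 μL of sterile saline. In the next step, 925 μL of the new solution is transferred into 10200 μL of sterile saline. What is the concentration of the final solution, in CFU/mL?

188 CFU/mL

Overall dilution factor = 25.04 × 8.005 × 5 × 9.998 × 12.03 = 1.21 × 10⁵.
2.27 × 10⁷ CFU/mL / 1.21 × 10⁵ = 188 CFU/mL.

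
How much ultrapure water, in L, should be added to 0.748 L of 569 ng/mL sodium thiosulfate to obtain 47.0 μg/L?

47.0 μg/L = 47.0 ng/mL.
V₂ = C₁V₁/C₂ = 569 × 0.748 / 47.0 = 9.06 L.
Diluent to add = V₂ − V₁ = 9.06 − 0.748 = 8.31 L.

8.31 L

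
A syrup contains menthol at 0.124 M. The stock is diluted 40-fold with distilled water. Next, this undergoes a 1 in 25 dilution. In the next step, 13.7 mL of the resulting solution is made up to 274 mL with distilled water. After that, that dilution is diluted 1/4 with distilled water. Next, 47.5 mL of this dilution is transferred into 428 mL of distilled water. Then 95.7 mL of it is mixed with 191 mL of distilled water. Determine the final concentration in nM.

Overall dilution factor = 40 × 25 × 20 × 4 × 10.01 × 2.996 = 2.40 × 10⁶.
0.124 M / 2.40 × 10⁶ = 5.17 × 10⁻⁸ M = 51.7 nM.

51.7 nM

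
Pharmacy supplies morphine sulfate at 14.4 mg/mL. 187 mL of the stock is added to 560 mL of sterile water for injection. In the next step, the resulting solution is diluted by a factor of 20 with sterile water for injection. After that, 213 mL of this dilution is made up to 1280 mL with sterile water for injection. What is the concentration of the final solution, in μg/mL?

Overall dilution factor = 3.995 × 20 × 6.009 = 480.
14.4 mg/mL / 480 = 0.0300 mg/mL = 30.0 μg/mL.

30.0 μg/mL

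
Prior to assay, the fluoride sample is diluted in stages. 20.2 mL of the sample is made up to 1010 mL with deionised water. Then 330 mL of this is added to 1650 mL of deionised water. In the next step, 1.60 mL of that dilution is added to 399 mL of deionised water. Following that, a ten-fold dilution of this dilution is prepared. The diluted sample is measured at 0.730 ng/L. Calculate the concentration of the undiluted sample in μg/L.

Overall dilution factor = 50 × 6 × 250.4 × 10 = 7.51 × 10⁵.
Original = 0.730 ng/L × 7.51 × 10⁵ = 5.48 × 10⁵ ng/L = 548 μg/L.

548 μg/L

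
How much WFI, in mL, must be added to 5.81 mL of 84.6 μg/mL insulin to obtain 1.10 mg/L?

1.10 mg/L = 1.10 μg/mL.
V₂ = C₁V₁/C₂ = 84.6 × 5.81 / 1.10 = 447 mL.
Diluent to add = V₂ − V₁ = 447 − 5.81 = 441 mL.

441 mL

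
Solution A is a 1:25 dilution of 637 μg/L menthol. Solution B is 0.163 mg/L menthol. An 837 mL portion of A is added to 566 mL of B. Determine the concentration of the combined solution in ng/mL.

81.0 ng/mL

C_A = 637 μg/L / 25 = 25.5 μg/L.
C_B = 0.163 mg/L = 163 μg/L.
C_mix = (C_A·V_A + C_B·V_B)/(V_A + V_B) = (25.5×837 + 163×566) / 1403 = 81.0 μg/L = 81.0 ng/mL.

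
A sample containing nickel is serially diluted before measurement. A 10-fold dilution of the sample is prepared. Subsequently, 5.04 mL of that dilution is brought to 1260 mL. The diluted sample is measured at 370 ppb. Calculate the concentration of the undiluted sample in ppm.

925 ppm

Overall dilution factor = 10 × 250 = 2500.
Original = 370 ppb × 2500 = 9.25 × 10⁵ ppb = 925 ppm.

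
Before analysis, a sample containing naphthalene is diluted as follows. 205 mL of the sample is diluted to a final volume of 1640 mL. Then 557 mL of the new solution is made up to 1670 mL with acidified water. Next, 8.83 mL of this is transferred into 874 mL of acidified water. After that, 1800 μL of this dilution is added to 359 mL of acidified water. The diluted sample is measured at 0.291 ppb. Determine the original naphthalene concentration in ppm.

Overall dilution factor = 8 × 2.998 × 99.98 × 200.4 = 4.81 × 10⁵.
Original = 0.291 ppb × 4.81 × 10⁵ = 1.40 × 10⁵ ppb = 140 ppm.

140 ppm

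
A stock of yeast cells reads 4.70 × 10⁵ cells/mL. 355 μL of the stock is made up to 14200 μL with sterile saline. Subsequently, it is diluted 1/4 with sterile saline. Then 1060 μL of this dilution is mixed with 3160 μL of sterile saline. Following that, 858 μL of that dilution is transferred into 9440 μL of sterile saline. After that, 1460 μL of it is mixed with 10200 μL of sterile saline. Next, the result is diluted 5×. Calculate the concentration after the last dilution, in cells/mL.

1.54 cells/mL

Overall dilution factor = 40 × 4 × 3.981 × 12.00 × 7.986 × 5 = 3.05 × 10⁵.
4.70 × 10⁵ cells/mL / 3.05 × 10⁵ = 1.54 cells/mL.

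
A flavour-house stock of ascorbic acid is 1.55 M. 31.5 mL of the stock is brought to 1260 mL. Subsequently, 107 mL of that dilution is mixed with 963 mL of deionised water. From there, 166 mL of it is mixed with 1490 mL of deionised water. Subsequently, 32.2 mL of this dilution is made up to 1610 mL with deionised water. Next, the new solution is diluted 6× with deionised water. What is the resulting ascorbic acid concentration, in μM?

1.29 μM

Overall dilution factor = 40 × 10 × 9.976 × 50 × 6 = 1.20 × 10⁶.
1.55 M / 1.20 × 10⁶ = 1.29 × 10⁻⁶ M = 1.29 μM.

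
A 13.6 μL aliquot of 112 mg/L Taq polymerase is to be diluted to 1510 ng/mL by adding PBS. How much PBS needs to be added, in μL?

995 μL

1510 ng/mL = 1.51 mg/L.
V₂ = C₁V₁/C₂ = 112 × 13.6 / 1.51 = 1009 μL.
Diluent to add = V₂ − V₁ = 1009 − 13.6 = 995 μL.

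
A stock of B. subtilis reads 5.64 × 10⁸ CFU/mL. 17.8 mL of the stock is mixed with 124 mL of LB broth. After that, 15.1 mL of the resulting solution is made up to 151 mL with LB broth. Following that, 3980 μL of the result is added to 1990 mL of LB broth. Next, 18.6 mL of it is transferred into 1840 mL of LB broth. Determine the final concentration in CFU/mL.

141 CFU/mL

Overall dilution factor = 7.966 × 10 × 501 × 99.92 = 3.99 × 10⁶.
5.64 × 10⁸ CFU/mL / 3.99 × 10⁶ = 141 CFU/mL.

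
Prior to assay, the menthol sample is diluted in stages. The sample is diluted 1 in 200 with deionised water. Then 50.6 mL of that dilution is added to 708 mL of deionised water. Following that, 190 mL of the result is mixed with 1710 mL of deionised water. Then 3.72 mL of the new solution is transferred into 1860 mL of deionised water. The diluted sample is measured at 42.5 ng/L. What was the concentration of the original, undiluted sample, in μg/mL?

638 μg/mL

Overall dilution factor = 200 × 14.99 × 10 × 501 = 1.50 × 10⁷.
Original = 42.5 ng/L × 1.50 × 10⁷ = 6.38 × 10⁸ ng/L = 638 μg/mL.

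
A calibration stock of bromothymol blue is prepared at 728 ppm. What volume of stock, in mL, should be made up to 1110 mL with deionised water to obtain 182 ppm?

278 mL

V₁ = C₂V₂/C₁ = 182 × 1110 / 728 = 278 mL.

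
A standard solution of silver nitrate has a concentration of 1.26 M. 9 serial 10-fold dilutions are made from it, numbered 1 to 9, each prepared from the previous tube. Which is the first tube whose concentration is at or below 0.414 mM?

tube 4

Tube n has concentration 1.26 M / 10ⁿ.
Need 10ⁿ ≥ 1.26 M / 0.414 mM = 3043, so n ≥ 3.48.
First such tube: n = 4.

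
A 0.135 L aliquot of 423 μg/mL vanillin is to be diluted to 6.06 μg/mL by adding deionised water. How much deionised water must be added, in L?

V₂ = C₁V₁/C₂ = 423 × 0.135 / 6.06 = 9.42 L.
Diluent to add = V₂ − V₁ = 9.42 − 0.135 = 9.29 L.

9.29 L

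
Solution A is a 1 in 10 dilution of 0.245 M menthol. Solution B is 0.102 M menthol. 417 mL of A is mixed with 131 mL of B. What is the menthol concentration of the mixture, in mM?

43.0 mM

C_A = 0.245 M / 10 = 0.0245 M.
C_mix = (C_A·V_A + C_B·V_B)/(V_A + V_B) = (0.0245×417 + 0.102×131) / 548.0 = 0.0430 M = 43.0 mM.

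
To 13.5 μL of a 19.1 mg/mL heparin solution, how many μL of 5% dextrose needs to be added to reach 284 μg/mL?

284 μg/mL = 0.284 mg/mL.
V₂ = C₁V₁/C₂ = 19.1 × 13.5 / 0.284 = 908 μL.
Diluent to add = V₂ − V₁ = 908 − 13.5 = 894 μL.

894 μL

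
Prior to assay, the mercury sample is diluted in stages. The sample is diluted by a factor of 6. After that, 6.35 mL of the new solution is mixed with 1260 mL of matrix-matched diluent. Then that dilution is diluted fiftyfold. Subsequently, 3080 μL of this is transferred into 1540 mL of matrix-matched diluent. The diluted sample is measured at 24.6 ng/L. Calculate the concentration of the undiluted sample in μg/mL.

Overall dilution factor = 6 × 199.4 × 50 × 501 = 3.00 × 10⁷.
Original = 24.6 ng/L × 3.00 × 10⁷ = 7.37 × 10⁸ ng/L = 737 μg/mL.

737 μg/mL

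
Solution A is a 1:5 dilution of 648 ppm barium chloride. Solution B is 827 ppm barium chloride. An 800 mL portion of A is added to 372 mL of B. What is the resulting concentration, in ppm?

C_A = 648 ppm / 5 = 130 ppm.
C_mix = (C_A·V_A + C_B·V_B)/(V_A + V_B) = (130×800 + 827×372) / 1172 = 351 ppm.

351 ppm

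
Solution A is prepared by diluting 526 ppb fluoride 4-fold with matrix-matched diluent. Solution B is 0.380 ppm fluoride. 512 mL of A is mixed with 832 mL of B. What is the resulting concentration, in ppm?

0.285 ppm

C_A = 526 ppb / 4 = 132 ppb.
C_B = 0.380 ppm = 380 ppb.
C_mix = (C_A·V_A + C_B·V_B)/(V_A + V_B) = (132×512 + 380×832) / 1344 = 285 ppb = 0.285 ppm.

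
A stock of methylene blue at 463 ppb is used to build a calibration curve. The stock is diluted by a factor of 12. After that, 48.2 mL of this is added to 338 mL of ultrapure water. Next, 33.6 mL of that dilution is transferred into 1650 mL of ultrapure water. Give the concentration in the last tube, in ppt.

96.1 ppt

Overall dilution factor = 12 × 8.012 × 50.11 = 4818.
463 ppb / 4818 = 0.0961 ppb = 96.1 ppt.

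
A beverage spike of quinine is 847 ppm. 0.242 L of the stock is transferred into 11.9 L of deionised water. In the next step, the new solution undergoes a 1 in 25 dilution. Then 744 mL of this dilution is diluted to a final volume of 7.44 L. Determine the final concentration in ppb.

Overall dilution factor = 50.17 × 25 × 10 = 1.25 × 10⁴.
847 ppm / 1.25 × 10⁴ = 0.0675 ppm = 67.5 ppb.

67.5 ppb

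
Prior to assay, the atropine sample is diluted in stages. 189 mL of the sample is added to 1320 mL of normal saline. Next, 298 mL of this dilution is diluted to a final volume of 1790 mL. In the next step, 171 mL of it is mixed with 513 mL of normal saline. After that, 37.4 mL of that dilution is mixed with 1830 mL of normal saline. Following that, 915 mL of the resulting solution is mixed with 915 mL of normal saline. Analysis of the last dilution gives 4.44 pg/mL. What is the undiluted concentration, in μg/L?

Overall dilution factor = 7.984 × 6.007 × 4 × 49.93 × 2 = 1.92 × 10⁴.
Original = 4.44 pg/mL × 1.92 × 10⁴ = 8.51 × 10⁴ pg/mL = 85.1 μg/L.

85.1 μg/L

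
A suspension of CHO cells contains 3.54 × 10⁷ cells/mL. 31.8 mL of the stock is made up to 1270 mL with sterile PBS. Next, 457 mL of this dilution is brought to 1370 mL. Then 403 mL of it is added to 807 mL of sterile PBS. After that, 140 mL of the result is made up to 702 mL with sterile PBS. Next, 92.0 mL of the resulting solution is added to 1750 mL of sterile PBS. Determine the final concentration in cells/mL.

981 cells/mL

Overall dilution factor = 39.94 × 2.998 × 3.002 × 5.014 × 20.02 = 3.61 × 10⁴.
3.54 × 10⁷ cells/mL / 3.61 × 10⁴ = 981 cells/mL.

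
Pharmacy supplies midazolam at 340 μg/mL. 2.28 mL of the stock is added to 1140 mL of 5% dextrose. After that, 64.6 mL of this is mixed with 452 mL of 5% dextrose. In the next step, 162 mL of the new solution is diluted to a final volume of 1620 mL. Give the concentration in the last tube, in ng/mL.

Overall dilution factor = 501 × 7.997 × 10 = 4.01 × 10⁴.
340 μg/mL / 4.01 × 10⁴ = 8.49 × 10⁻³ μg/mL = 8.49 ng/mL.

8.49 ng/mL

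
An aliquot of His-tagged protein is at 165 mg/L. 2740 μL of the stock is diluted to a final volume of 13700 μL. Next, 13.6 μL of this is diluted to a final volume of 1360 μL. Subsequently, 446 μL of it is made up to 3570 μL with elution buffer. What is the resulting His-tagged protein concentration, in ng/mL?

Overall dilution factor = 5 × 100 × 8.004 = 4002.
165 mg/L / 4002 = 0.0412 mg/L = 41.2 ng/mL.

41.2 ng/mL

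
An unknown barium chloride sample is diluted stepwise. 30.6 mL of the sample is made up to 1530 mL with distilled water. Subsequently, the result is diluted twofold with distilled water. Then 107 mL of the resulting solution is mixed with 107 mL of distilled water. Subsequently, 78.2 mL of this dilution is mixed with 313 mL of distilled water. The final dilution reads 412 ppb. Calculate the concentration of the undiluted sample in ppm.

412 ppm

Overall dilution factor = 50 × 2 × 2 × 5.003 = 1001.
Original = 412 ppb × 1001 = 4.12 × 10⁵ ppb = 412 ppm.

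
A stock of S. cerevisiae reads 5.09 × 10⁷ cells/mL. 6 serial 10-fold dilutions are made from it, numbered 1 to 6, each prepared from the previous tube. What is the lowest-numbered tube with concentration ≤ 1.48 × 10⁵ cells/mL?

tube 3

Tube n has concentration 5.09 × 10⁷ cells/mL / 10ⁿ.
Need 10ⁿ ≥ 5.09 × 10⁷ cells/mL / 1.48 × 10⁵ cells/mL = 344, so n ≥ 2.54.
First such tube: n = 3.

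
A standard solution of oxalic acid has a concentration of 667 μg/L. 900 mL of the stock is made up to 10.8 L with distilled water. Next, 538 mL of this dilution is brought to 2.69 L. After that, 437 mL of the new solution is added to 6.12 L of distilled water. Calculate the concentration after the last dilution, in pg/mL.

Overall dilution factor = 12 × 5 × 15.00 = 900.
667 μg/L / 900 = 0.741 μg/L = 741 pg/mL.

741 pg/mL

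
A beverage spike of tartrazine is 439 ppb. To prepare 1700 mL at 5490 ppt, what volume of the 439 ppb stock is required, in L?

0.0213 L

5490 ppt = 5.49 ppb.
V₁ = C₂V₂/C₁ = 5.49 × 1700 / 439 = 21.3 mL = 0.0213 L.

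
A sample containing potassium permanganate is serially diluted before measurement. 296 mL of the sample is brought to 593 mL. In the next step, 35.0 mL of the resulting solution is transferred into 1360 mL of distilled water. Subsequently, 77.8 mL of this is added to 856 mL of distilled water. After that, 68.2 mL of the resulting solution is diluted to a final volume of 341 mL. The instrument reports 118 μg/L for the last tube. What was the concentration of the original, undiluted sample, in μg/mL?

565 μg/mL

Overall dilution factor = 2.003 × 39.86 × 12.00 × 5 = 4792.
Original = 118 μg/L × 4792 = 5.65 × 10⁵ μg/L = 565 μg/mL.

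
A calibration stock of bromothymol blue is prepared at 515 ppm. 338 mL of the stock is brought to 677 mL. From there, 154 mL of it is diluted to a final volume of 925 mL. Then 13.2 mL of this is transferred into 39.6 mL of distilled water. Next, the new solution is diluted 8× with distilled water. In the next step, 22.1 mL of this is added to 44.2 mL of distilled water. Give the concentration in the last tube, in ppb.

Overall dilution factor = 2.003 × 6.006 × 4 × 8 × 3 = 1155.
515 ppm / 1155 = 0.446 ppm = 446 ppb.

446 ppb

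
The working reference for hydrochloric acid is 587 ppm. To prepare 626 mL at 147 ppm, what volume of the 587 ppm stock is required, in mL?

V₁ = C₂V₂/C₁ = 147 × 626 / 587 = 157 mL.

157 mL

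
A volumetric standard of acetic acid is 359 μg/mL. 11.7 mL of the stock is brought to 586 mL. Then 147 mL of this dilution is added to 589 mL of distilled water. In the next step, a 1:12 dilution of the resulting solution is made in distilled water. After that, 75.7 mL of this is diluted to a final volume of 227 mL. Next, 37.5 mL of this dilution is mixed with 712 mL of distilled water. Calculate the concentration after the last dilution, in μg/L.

1.99 μg/L

Overall dilution factor = 50.09 × 5.007 × 12 × 2.999 × 19.99 = 1.80 × 10⁵.
359 μg/mL / 1.80 × 10⁵ = 1.99 × 10⁻³ μg/mL = 1.99 μg/L.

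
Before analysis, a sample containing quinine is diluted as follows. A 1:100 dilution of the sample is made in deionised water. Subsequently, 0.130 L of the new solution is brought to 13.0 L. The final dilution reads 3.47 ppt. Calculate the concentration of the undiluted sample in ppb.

34.7 ppb

Overall dilution factor = 100 × 100 = 1.00 × 10⁴.
Original = 3.47 ppt × 1.00 × 10⁴ = 3.47 × 10⁴ ppt = 34.7 ppb.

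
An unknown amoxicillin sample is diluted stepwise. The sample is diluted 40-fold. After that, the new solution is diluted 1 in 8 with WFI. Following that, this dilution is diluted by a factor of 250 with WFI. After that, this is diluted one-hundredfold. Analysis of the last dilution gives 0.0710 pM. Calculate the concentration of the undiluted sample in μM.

0.568 μM

Overall dilution factor = 40 × 8 × 250 × 100 = 8.00 × 10⁶.
Original = 0.0710 pM × 8.00 × 10⁶ = 5.68 × 10⁵ pM = 0.568 μM.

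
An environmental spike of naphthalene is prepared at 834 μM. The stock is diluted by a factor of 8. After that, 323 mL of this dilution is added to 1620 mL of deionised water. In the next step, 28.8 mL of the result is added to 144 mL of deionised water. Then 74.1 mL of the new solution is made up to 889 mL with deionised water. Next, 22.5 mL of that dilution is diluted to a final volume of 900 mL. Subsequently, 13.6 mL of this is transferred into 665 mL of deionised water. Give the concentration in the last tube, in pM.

121 pM

Overall dilution factor = 8 × 6.015 × 6 × 12.00 × 40 × 49.90 = 6.91 × 10⁶.
834 μM / 6.91 × 10⁶ = 1.21 × 10⁻⁴ μM = 121 pM.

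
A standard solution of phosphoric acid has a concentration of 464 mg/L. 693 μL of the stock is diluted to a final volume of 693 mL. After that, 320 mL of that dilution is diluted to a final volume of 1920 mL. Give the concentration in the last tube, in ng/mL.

77.3 ng/mL

Overall dilution factor = 1000 × 6 = 6000.
464 mg/L / 6000 = 0.0773 mg/L = 77.3 ng/mL.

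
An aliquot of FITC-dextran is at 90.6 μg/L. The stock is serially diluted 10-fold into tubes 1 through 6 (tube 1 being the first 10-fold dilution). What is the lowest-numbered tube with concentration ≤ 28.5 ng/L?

tube 4

Tube n has concentration 90.6 μg/L / 10ⁿ.
Need 10ⁿ ≥ 90.6 μg/L / 28.5 ng/L = 3179, so n ≥ 3.50.
First such tube: n = 4.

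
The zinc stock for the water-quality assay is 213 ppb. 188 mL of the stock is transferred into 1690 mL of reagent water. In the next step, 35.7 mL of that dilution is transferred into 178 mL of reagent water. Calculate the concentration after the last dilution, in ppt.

Overall dilution factor = 9.989 × 5.986 = 59.8.
213 ppb / 59.8 = 3.56 ppb = 3560 ppt.

3560 ppt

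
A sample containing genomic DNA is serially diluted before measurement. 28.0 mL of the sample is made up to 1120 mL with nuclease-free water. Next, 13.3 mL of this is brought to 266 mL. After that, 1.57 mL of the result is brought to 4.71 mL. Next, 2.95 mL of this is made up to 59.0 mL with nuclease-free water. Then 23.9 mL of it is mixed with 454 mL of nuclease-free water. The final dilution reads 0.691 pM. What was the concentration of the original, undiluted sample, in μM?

0.663 μM

Overall dilution factor = 40 × 20 × 3 × 20 × 20.00 = 9.60 × 10⁵.
Original = 0.691 pM × 9.60 × 10⁵ = 6.63 × 10⁵ pM = 0.663 μM.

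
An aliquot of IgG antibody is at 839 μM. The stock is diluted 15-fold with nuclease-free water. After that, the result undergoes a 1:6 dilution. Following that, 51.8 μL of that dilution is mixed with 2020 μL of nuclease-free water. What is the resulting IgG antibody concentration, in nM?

233 nM

Overall dilution factor = 15 × 6 × 40.00 = 3600.
839 μM / 3600 = 0.233 μM = 233 nM.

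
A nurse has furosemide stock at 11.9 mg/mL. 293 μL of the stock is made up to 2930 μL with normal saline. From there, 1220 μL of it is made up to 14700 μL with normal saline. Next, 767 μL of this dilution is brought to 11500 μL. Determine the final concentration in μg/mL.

Overall dilution factor = 10 × 12.05 × 14.99 = 1807.
11.9 mg/mL / 1807 = 6.59 × 10⁻³ mg/mL = 6.59 μg/mL.

6.59 μg/mL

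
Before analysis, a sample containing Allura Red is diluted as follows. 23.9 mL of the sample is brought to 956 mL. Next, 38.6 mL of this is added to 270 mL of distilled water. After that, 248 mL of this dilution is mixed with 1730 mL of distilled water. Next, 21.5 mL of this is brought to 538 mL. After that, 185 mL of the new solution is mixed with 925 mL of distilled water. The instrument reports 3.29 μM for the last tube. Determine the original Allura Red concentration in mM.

1260 mM

Overall dilution factor = 40 × 7.995 × 7.976 × 25.02 × 6 = 3.83 × 10⁵.
Original = 3.29 μM × 3.83 × 10⁵ = 1.26 × 10⁶ μM = 1260 mM.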